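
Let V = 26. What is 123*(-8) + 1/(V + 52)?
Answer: -76751/78 ≈ -983.99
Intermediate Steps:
123*(-8) + 1/(V + 52) = 123*(-8) + 1/(26 + 52) = -984 + 1/78 = -76751/78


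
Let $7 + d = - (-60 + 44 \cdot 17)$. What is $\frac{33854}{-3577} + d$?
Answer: $- \frac{2519869}{3577} \approx -704.46$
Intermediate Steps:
$d = -695$ ($d = -7 - \left(-60 + 44 \cdot 17\right) = -7 - \left(-60 + 748\right) = -7 - 688 = -695$)
$\frac{33854}{-3577} + d = \frac{33854}{-3577} - 695 = 33854 \left(- \frac{1}{3577}\right) - 695 = - \frac{33854}{3577} - 695 = - \frac{2519869}{3577}$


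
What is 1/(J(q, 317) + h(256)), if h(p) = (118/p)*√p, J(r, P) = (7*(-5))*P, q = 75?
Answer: -8/88701 ≈ -9.0191e-5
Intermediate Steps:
J(r, P) = -35*P
h(p) = 118/√p
1/(J(q, 317) + h(256)) = 1/(-35*317 + 118/√256) = 1/(-11095 + 118*(1/16)) = 1/(-11095 + 59/8) = 1/(-88701/8) = -8/88701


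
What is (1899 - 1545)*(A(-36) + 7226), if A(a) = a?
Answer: 2545260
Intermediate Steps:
(1899 - 1545)*(A(-36) + 7226) = (1899 - 1545)*(-36 + 7226) = 354*7190 = 2545260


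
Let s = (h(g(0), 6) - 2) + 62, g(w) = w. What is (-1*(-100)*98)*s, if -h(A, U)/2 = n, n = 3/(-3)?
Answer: 607600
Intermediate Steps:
n = -1 (n = 3*(-⅓) = -1)
h(A, U) = 2 (h(A, U) = -2*(-1) = 2)
s = 62 (s = (2 - 2) + 62 = 0 + 62 = 62)
(-1*(-100)*98)*s = (-1*(-100)*98)*62 = (100*98)*62 = 9800*62 = 607600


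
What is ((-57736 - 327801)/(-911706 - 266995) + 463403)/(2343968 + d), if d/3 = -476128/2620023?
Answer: 662543125613887/3351248109542268 ≈ 0.19770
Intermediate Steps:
d = -476128/873341 (d = 3*(-476128/2620023) = -476128/873341 ≈ -0.54518)
((-57736 - 327801)/(-911706 - 266995) + 463403)/(2343968 + d) = ((-57736 - 327801)/(-911706 - 266995) + 463403)/(2343968 - 476128/873341) = (-385537/(-1178701) + 463403)/(2047082880960/873341) = (-385537*(-1/1178701) + 463403)*(873341/2047082880960) = (385537/1178701 + 463403)*(873341/2047082880960) = (546213965040/1178701)*(873341/2047082880960) = 662543125613887/3351248109542268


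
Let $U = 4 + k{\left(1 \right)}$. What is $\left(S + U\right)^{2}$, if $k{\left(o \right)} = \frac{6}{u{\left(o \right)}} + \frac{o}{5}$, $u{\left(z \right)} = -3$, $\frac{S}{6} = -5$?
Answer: $\frac{19321}{25} \approx 772.84$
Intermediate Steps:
$S = -30$ ($S = 6 \left(-5\right) = -30$)
$k{\left(o \right)} = -2 + \frac{o}{5}$ ($k{\left(o \right)} = \frac{6}{-3} + \frac{o}{5} = 6 \left(- \frac{1}{3}\right) + o \frac{1}{5} = -2 + \frac{o}{5}$)
$U = \frac{11}{5}$ ($U = 4 + \left(-2 + \frac{1}{5} \cdot 1\right) = 4 + \left(-2 + \frac{1}{5}\right) = 4 - \frac{9}{5} = \frac{11}{5} \approx 2.2$)
$\left(S + U\right)^{2} = \left(-30 + \frac{11}{5}\right)^{2} = \left(- \frac{139}{5}\right)^{2} = \frac{19321}{25}$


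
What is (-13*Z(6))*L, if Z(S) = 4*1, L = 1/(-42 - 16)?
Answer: 26/29 ≈ 0.89655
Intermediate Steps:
L = -1/58 (L = 1/(-58) = -1/58 ≈ -0.017241)
Z(S) = 4
(-13*Z(6))*L = -13*4*(-1/58) = -52*(-1/58) = 26/29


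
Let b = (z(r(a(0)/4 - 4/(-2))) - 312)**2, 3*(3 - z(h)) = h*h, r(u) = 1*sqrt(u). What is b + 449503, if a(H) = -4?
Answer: 4906711/9 ≈ 5.4519e+5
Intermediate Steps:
r(u) = sqrt(u)
z(h) = 3 - h**2/3 (z(h) = 3 - h*h/3 = 3 - h**2/3)
b = 861184/9 (b = ((3 - (sqrt(-4/4 - 4/(-2)))**2/3) - 312)**2 = ((3 - (sqrt(-4*1/4 - 4*(-1/2)))**2/3) - 312)**2 = ((3 - (sqrt(-1 + 2))**2/3) - 312)**2 = ((3 - (sqrt(1))**2/3) - 312)**2 = ((3 - 1/3*1**2) - 312)**2 = ((3 - 1/3*1) - 312)**2 = ((3 - 1/3) - 312)**2 = (8/3 - 312)**2 = (-928/3)**2 = 861184/9 ≈ 95687.)
b + 449503 = 861184/9 + 449503 = 4906711/9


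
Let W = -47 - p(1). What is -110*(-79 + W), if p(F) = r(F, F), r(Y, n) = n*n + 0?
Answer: 13970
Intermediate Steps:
r(Y, n) = n**2 (r(Y, n) = n**2 + 0 = n**2)
p(F) = F**2
W = -48 (W = -47 - 1*1**2 = -47 - 1*1 = -47 - 1 = -48)
-110*(-79 + W) = -110*(-79 - 48) = -110*(-127) = 13970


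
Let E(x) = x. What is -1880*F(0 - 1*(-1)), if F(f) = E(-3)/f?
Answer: 5640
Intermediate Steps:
F(f) = -3/f
-1880*F(0 - 1*(-1)) = -(-5640)/(0 - 1*(-1)) = -(-5640)/(0 + 1) = -(-5640)/1 = -(-5640) = -1880*(-3) = 5640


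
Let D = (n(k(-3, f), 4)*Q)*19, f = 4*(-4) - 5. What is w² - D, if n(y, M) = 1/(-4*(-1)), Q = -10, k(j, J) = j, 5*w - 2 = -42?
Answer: 223/2 ≈ 111.50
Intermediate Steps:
w = -8 (w = ⅖ + (⅕)*(-42) = ⅖ - 42/5 = -8)
f = -21 (f = -16 - 5 = -21)
n(y, M) = ¼ (n(y, M) = 1/4 = ¼)
D = -95/2 (D = ((¼)*(-10))*19 = -5/2*19 = -95/2 ≈ -47.500)
w² - D = (-8)² - 1*(-95/2) = 64 + 95/2 = 223/2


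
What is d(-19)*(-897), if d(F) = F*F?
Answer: -323817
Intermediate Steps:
d(F) = F²
d(-19)*(-897) = (-19)²*(-897) = 361*(-897) = -323817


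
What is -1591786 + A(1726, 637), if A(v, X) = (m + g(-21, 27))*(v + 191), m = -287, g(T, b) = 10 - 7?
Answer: -2136214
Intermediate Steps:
g(T, b) = 3
A(v, X) = -54244 - 284*v (A(v, X) = (-287 + 3)*(v + 191) = -284*(191 + v) = -54244 - 284*v)
-1591786 + A(1726, 637) = -1591786 + (-54244 - 284*1726) = -1591786 + (-54244 - 490184) = -1591786 - 544428 = -2136214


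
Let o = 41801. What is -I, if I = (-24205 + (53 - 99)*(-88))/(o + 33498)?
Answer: 20157/75299 ≈ 0.26769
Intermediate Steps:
I = -20157/75299 (I = (-24205 + (53 - 99)*(-88))/(41801 + 33498) = (-24205 - 46*(-88))/75299 = (-24205 + 4048)*(1/75299) = -20157*1/75299 = -20157/75299 ≈ -0.26769)
-I = -1*(-20157/75299) = 20157/75299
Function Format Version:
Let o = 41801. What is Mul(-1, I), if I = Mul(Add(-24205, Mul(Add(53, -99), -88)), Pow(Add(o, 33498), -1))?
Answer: Rational(20157, 75299) ≈ 0.26769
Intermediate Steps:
I = Rational(-20157, 75299) (I = Mul(Add(-24205, Mul(Add(53, -99), -88)), Pow(Add(41801, 33498), -1)) = Mul(Add(-24205, Mul(-46, -88)), Pow(75299, -1)) = Mul(Add(-24205, 4048), Rational(1, 75299)) = Mul(-20157, Rational(1, 75299)) = Rational(-20157, 75299) ≈ -0.26769)
Mul(-1, I) = Mul(-1, Rational(-20157, 75299)) = Rational(20157, 75299)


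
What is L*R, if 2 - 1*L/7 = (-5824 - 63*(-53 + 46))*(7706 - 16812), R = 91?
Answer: -31224208652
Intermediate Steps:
L = -343123172 (L = 14 - 7*(-5824 - 63*(-53 + 46))*(7706 - 16812) = 14 - 7*(-5824 - 63*(-7))*(-9106) = 14 - 7*(-5824 + 441)*(-9106) = 14 - (-37681)*(-9106) = 14 - 7*49017598 = 14 - 343123186 = -343123172)
L*R = -343123172*91 = -31224208652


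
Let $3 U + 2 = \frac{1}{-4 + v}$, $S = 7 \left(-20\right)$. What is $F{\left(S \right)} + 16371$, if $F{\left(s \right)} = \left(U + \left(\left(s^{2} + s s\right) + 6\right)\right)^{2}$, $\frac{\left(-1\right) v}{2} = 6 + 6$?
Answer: $\frac{1205065701865}{784} \approx 1.5371 \cdot 10^{9}$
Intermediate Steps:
$S = -140$
$v = -24$ ($v = - 2 \left(6 + 6\right) = \left(-2\right) 12 = -24$)
$U = - \frac{19}{28}$ ($U = - \frac{2}{3} + \frac{1}{3 \left(-4 - 24\right)} = - \frac{2}{3} + \frac{1}{3 \left(-28\right)} = - \frac{2}{3} + \frac{1}{3} \left(- \frac{1}{28}\right) = - \frac{2}{3} - \frac{1}{84} = - \frac{19}{28} \approx -0.67857$)
$F{\left(s \right)} = \left(\frac{149}{28} + 2 s^{2}\right)^{2}$ ($F{\left(s \right)} = \left(- \frac{19}{28} + \left(\left(s^{2} + s s\right) + 6\right)\right)^{2} = \left(- \frac{19}{28} + \left(\left(s^{2} + s^{2}\right) + 6\right)\right)^{2} = \left(- \frac{19}{28} + \left(2 s^{2} + 6\right)\right)^{2} = \left(- \frac{19}{28} + \left(6 + 2 s^{2}\right)\right)^{2} = \left(\frac{149}{28} + 2 s^{2}\right)^{2}$)
$F{\left(S \right)} + 16371 = \frac{\left(149 + 56 \left(-140\right)^{2}\right)^{2}}{784} + 16371 = \frac{\left(149 + 56 \cdot 19600\right)^{2}}{784} + 16371 = \frac{\left(149 + 1097600\right)^{2}}{784} + 16371 = \frac{1097749^{2}}{784} + 16371 = \frac{1}{784} \cdot 1205052867001 + 16371 = \frac{1205052867001}{784} + 16371 = \frac{1205065701865}{784}$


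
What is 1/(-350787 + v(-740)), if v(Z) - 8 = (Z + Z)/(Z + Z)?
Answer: -1/350778 ≈ -2.8508e-6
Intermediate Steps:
v(Z) = 9 (v(Z) = 8 + (Z + Z)/(Z + Z) = 8 + (2*Z)/((2*Z)) = 8 + (2*Z)*(1/(2*Z)) = 8 + 1 = 9)
1/(-350787 + v(-740)) = 1/(-350787 + 9) = 1/(-350778) = -1/350778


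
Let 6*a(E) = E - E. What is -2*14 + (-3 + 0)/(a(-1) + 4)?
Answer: -115/4 ≈ -28.750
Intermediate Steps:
a(E) = 0 (a(E) = (E - E)/6 = (⅙)*0 = 0)
-2*14 + (-3 + 0)/(a(-1) + 4) = -2*14 + (-3 + 0)/(0 + 4) = -28 - 3/4 = -28 - 3*¼ = -28 - ¾ = -115/4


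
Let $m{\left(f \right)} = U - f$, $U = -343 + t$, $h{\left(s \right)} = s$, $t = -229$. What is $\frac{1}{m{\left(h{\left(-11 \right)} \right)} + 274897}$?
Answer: $\frac{1}{274336} \approx 3.6452 \cdot 10^{-6}$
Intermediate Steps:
$U = -572$ ($U = -343 - 229 = -572$)
$m{\left(f \right)} = -572 - f$
$\frac{1}{m{\left(h{\left(-11 \right)} \right)} + 274897} = \frac{1}{\left(-572 - -11\right) + 274897} = \frac{1}{\left(-572 + 11\right) + 274897} = \frac{1}{-561 + 274897} = \frac{1}{274336}$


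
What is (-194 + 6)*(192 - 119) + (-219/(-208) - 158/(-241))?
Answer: -687871029/50128 ≈ -13722.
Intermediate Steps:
(-194 + 6)*(192 - 119) + (-219/(-208) - 158/(-241)) = -188*73 + (-219*(-1/208) - 158*(-1/241)) = -13724 + (219/208 + 158/241) = -13724 + 85643/50128 = -687871029/50128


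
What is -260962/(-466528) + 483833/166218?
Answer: 67274555885/19386337776 ≈ 3.4702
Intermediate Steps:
-260962/(-466528) + 483833/166218 = -260962*(-1/466528) + 483833*(1/166218) = 130481/233264 + 483833/166218 = 67274555885/19386337776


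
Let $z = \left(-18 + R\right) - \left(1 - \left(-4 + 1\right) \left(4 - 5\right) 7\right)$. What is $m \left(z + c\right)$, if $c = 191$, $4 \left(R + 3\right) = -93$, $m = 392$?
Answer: $65366$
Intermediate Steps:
$R = - \frac{105}{4}$ ($R = -3 + \frac{1}{4} \left(-93\right) = -3 - \frac{93}{4} = - \frac{105}{4} \approx -26.25$)
$z = - \frac{97}{4}$ ($z = \left(-18 - \frac{105}{4}\right) - \left(1 - \left(-4 + 1\right) \left(4 - 5\right) 7\right) = - \frac{177}{4} - \left(1 - \left(-3\right) \left(-1\right) 7\right) = - \frac{177}{4} + \left(3 \cdot 7 - 1\right) = - \frac{177}{4} + \left(21 - 1\right) = - \frac{177}{4} + 20 = - \frac{97}{4} \approx -24.25$)
$m \left(z + c\right) = 392 \left(- \frac{97}{4} + 191\right) = 392 \cdot \frac{667}{4} = 65366$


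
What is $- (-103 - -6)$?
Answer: $97$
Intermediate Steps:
$- (-103 - -6) = - (-103 + 6) = \left(-1\right) \left(-97\right) = 97$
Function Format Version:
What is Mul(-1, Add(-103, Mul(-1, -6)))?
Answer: 97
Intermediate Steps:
Mul(-1, Add(-103, Mul(-1, -6))) = Mul(-1, Add(-103, 6)) = Mul(-1, -97) = 97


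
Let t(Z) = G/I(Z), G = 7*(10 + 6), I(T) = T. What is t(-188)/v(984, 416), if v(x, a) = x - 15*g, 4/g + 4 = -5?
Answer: -21/34921 ≈ -0.00060136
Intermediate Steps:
g = -4/9 (g = 4/(-4 - 5) = 4/(-9) = 4*(-⅑) = -4/9 ≈ -0.44444)
G = 112 (G = 7*16 = 112)
v(x, a) = 20/3 + x (v(x, a) = x - 15*(-4/9) = x + 20/3 = 20/3 + x)
t(Z) = 112/Z
t(-188)/v(984, 416) = (112/(-188))/(20/3 + 984) = (112*(-1/188))/(2972/3) = -28/47*3/2972 = -21/34921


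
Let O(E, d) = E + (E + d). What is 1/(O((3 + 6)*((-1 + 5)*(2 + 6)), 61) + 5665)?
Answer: 1/6302 ≈ 0.00015868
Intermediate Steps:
O(E, d) = d + 2*E
1/(O((3 + 6)*((-1 + 5)*(2 + 6)), 61) + 5665) = 1/((61 + 2*((3 + 6)*((-1 + 5)*(2 + 6)))) + 5665) = 1/((61 + 2*(9*(4*8))) + 5665) = 1/((61 + 2*(9*32)) + 5665) = 1/((61 + 2*288) + 5665) = 1/((61 + 576) + 5665) = 1/(637 + 5665) = 1/6302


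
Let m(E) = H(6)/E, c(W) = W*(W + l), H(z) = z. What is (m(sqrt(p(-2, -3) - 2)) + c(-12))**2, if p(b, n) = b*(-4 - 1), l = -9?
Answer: 127017/2 + 756*sqrt(2) ≈ 64578.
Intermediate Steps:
p(b, n) = -5*b (p(b, n) = b*(-5) = -5*b)
c(W) = W*(-9 + W) (c(W) = W*(W - 9) = W*(-9 + W))
m(E) = 6/E
(m(sqrt(p(-2, -3) - 2)) + c(-12))**2 = (6/(sqrt(-5*(-2) - 2)) - 12*(-9 - 12))**2 = (6/(sqrt(10 - 2)) - 12*(-21))**2 = (6/(sqrt(8)) + 252)**2 = (6/((2*sqrt(2))) + 252)**2 = (6*(sqrt(2)/4) + 252)**2 = (3*sqrt(2)/2 + 252)**2 = (252 + 3*sqrt(2)/2)**2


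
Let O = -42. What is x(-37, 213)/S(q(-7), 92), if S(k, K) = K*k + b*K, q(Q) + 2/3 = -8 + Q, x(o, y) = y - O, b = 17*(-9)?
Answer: -765/46552 ≈ -0.016433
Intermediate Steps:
b = -153
x(o, y) = 42 + y (x(o, y) = y - 1*(-42) = y + 42 = 42 + y)
q(Q) = -26/3 + Q (q(Q) = -⅔ + (-8 + Q) = -26/3 + Q)
S(k, K) = -153*K + K*k (S(k, K) = K*k - 153*K = -153*K + K*k)
x(-37, 213)/S(q(-7), 92) = (42 + 213)/((92*(-153 + (-26/3 - 7)))) = 255/((92*(-153 - 47/3))) = 255/((92*(-506/3))) = 255/(-46552/3) = 255*(-3/46552) = -765/46552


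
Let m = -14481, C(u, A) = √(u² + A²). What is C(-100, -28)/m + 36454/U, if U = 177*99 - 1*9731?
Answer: 18227/3896 - 4*√674/14481 ≈ 4.6712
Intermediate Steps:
C(u, A) = √(A² + u²)
U = 7792 (U = 17523 - 9731 = 7792)
C(-100, -28)/m + 36454/U = √((-28)² + (-100)²)/(-14481) + 36454/7792 = √(784 + 10000)*(-1/14481) + 36454*(1/7792) = √10784*(-1/14481) + 18227/3896 = (4*√674)*(-1/14481) + 18227/3896 = -4*√674/14481 + 18227/3896 = 18227/3896 - 4*√674/14481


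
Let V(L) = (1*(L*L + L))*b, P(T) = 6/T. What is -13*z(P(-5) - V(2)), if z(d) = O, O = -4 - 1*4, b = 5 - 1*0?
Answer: 104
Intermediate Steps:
b = 5 (b = 5 + 0 = 5)
O = -8 (O = -4 - 4 = -8)
V(L) = 5*L + 5*L**2 (V(L) = (1*(L*L + L))*5 = (1*(L**2 + L))*5 = (1*(L + L**2))*5 = (L + L**2)*5 = 5*L + 5*L**2)
z(d) = -8
-13*z(P(-5) - V(2)) = -13*(-8) = 104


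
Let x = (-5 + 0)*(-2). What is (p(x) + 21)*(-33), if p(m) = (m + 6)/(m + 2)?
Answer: -737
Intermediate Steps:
x = 10 (x = -5*(-2) = 10)
p(m) = (6 + m)/(2 + m)
(p(x) + 21)*(-33) = ((6 + 10)/(2 + 10) + 21)*(-33) = (16/12 + 21)*(-33) = ((1/12)*16 + 21)*(-33) = (4/3 + 21)*(-33) = (67/3)*(-33) = -737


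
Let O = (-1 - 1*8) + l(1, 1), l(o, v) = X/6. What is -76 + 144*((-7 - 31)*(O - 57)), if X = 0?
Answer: 361076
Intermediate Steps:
l(o, v) = 0 (l(o, v) = 0/6 = 0*(⅙) = 0)
O = -9 (O = (-1 - 1*8) + 0 = (-1 - 8) + 0 = -9 + 0 = -9)
-76 + 144*((-7 - 31)*(O - 57)) = -76 + 144*((-7 - 31)*(-9 - 57)) = -76 + 144*(-38*(-66)) = -76 + 144*2508 = -76 + 361152 = 361076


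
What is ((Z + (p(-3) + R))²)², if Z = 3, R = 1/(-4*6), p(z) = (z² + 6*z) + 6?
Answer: 1/331776 ≈ 3.0141e-6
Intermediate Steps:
p(z) = 6 + z² + 6*z
R = -1/24 (R = 1/(-24) = -1/24 ≈ -0.041667)
((Z + (p(-3) + R))²)² = ((3 + ((6 + (-3)² + 6*(-3)) - 1/24))²)² = ((3 + ((6 + 9 - 18) - 1/24))²)² = ((3 + (-3 - 1/24))²)² = ((3 - 73/24)²)² = ((-1/24)²)² = (1/576)² = 1/331776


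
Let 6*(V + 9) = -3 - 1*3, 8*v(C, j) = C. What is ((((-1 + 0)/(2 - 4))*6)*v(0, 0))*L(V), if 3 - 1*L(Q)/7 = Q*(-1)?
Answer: 0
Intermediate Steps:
v(C, j) = C/8
V = -10 (V = -9 + (-3 - 1*3)/6 = -9 + (-3 - 3)/6 = -9 + (⅙)*(-6) = -9 - 1 = -10)
L(Q) = 21 + 7*Q (L(Q) = 21 - 7*Q*(-1) = 21 - (-7)*Q = 21 + 7*Q)
((((-1 + 0)/(2 - 4))*6)*v(0, 0))*L(V) = ((((-1 + 0)/(2 - 4))*6)*((⅛)*0))*(21 + 7*(-10)) = ((-1/(-2)*6)*0)*(21 - 70) = ((-1*(-½)*6)*0)*(-49) = (((½)*6)*0)*(-49) = (3*0)*(-49) = 0*(-49) = 0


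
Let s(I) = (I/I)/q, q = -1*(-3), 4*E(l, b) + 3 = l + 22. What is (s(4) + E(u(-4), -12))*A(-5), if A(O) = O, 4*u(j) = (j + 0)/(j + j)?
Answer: -2455/96 ≈ -25.573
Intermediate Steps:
u(j) = ⅛ (u(j) = ((j + 0)/(j + j))/4 = (j/((2*j)))/4 = (j*(1/(2*j)))/4 = (¼)*(½) = ⅛)
E(l, b) = 19/4 + l/4 (E(l, b) = -¾ + (l + 22)/4 = -¾ + (22 + l)/4 = -¾ + (11/2 + l/4) = 19/4 + l/4)
q = 3
s(I) = ⅓ (s(I) = (I/I)/3 = 1*(⅓) = ⅓)
(s(4) + E(u(-4), -12))*A(-5) = (⅓ + (19/4 + (¼)*(⅛)))*(-5) = (⅓ + (19/4 + 1/32))*(-5) = (⅓ + 153/32)*(-5) = (491/96)*(-5) = -2455/96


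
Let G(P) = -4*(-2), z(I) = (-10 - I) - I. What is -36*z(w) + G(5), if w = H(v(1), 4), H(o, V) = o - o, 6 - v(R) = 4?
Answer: 368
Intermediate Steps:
v(R) = 2 (v(R) = 6 - 1*4 = 6 - 4 = 2)
H(o, V) = 0
w = 0
z(I) = -10 - 2*I
G(P) = 8
-36*z(w) + G(5) = -36*(-10 - 2*0) + 8 = -36*(-10 + 0) + 8 = -36*(-10) + 8 = 360 + 8 = 368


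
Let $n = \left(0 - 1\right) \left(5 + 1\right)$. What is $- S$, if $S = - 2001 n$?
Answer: $-12006$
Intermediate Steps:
$n = -6$ ($n = \left(-1\right) 6 = -6$)
$S = 12006$ ($S = \left(-2001\right) \left(-6\right) = 12006$)
$- S = \left(-1\right) 12006 = -12006$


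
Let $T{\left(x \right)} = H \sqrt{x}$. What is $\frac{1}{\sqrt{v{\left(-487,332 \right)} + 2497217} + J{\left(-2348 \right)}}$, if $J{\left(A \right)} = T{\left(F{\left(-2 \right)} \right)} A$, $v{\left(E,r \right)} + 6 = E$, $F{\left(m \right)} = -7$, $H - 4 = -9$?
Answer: $\frac{1}{2 \left(\sqrt{624181} + 5870 i \sqrt{7}\right)} \approx 1.6335 \cdot 10^{-6} - 3.2111 \cdot 10^{-5} i$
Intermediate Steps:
$H = -5$ ($H = 4 - 9 = -5$)
$v{\left(E,r \right)} = -6 + E$
$T{\left(x \right)} = - 5 \sqrt{x}$
$J{\left(A \right)} = - 5 i A \sqrt{7}$ ($J{\left(A \right)} = - 5 \sqrt{-7} A = - 5 i \sqrt{7} A = - 5 i A \sqrt{7}$)
$\frac{1}{\sqrt{v{\left(-487,332 \right)} + 2497217} + J{\left(-2348 \right)}} = \frac{1}{\sqrt{\left(-6 - 487\right) + 2497217} - 5 i \left(-2348\right) \sqrt{7}} = \frac{1}{\sqrt{-493 + 2497217} + 11740 i \sqrt{7}} = \frac{1}{\sqrt{2496724} + 11740 i \sqrt{7}} = \frac{1}{2 \sqrt{624181} + 11740 i \sqrt{7}}$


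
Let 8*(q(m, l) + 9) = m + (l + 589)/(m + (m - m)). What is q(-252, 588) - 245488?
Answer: -494986633/2016 ≈ -2.4553e+5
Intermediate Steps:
q(m, l) = -9 + m/8 + (589 + l)/(8*m) (q(m, l) = -9 + (m + (l + 589)/(m + (m - m)))/8 = -9 + (m + (589 + l)/(m + 0))/8 = -9 + (m + (589 + l)/m)/8 = -9 + (m/8 + (589 + l)/(8*m)) = -9 + m/8 + (589 + l)/(8*m))
q(-252, 588) - 245488 = (⅛)*(589 + 588 - 252*(-72 - 252))/(-252) - 245488 = (⅛)*(-1/252)*(589 + 588 - 252*(-324)) - 245488 = (⅛)*(-1/252)*(589 + 588 + 81648) - 245488 = (⅛)*(-1/252)*82825 - 245488 = -82825/2016 - 245488 = -494986633/2016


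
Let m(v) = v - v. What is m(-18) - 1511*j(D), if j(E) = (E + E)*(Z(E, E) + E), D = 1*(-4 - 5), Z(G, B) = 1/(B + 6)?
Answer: -253848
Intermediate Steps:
Z(G, B) = 1/(6 + B)
m(v) = 0
D = -9 (D = 1*(-9) = -9)
j(E) = 2*E*(E + 1/(6 + E)) (j(E) = (E + E)*(1/(6 + E) + E) = (2*E)*(E + 1/(6 + E)) = 2*E*(E + 1/(6 + E)))
m(-18) - 1511*j(D) = 0 - 3022*(-9)*(1 - 9*(6 - 9))/(6 - 9) = 0 - 3022*(-9)*(1 - 9*(-3))/(-3) = 0 - 3022*(-9)*(-1)*(1 + 27)/3 = 0 - 3022*(-9)*(-1)*28/3 = 0 - 1511*168 = 0 - 253848 = -253848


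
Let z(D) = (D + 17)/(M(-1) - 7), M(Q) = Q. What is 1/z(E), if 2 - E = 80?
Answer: 8/61 ≈ 0.13115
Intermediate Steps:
E = -78 (E = 2 - 1*80 = 2 - 80 = -78)
z(D) = -17/8 - D/8 (z(D) = (D + 17)/(-1 - 7) = (17 + D)/(-8) = (17 + D)*(-1/8) = -17/8 - D/8)
1/z(E) = 1/(-17/8 - 1/8*(-78)) = 1/(-17/8 + 39/4) = 1/(61/8) = 8/61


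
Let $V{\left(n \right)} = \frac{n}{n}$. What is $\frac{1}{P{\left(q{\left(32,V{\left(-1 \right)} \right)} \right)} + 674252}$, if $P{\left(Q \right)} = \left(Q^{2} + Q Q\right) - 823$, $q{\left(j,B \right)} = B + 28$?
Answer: $\frac{1}{675111} \approx 1.4812 \cdot 10^{-6}$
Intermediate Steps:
$V{\left(n \right)} = 1$
$q{\left(j,B \right)} = 28 + B$
$P{\left(Q \right)} = -823 + 2 Q^{2}$ ($P{\left(Q \right)} = \left(Q^{2} + Q^{2}\right) - 823 = 2 Q^{2} - 823 = -823 + 2 Q^{2}$)
$\frac{1}{P{\left(q{\left(32,V{\left(-1 \right)} \right)} \right)} + 674252} = \frac{1}{\left(-823 + 2 \left(28 + 1\right)^{2}\right) + 674252} = \frac{1}{\left(-823 + 2 \cdot 29^{2}\right) + 674252} = \frac{1}{\left(-823 + 2 \cdot 841\right) + 674252} = \frac{1}{\left(-823 + 1682\right) + 674252} = \frac{1}{859 + 674252} = \frac{1}{675111}$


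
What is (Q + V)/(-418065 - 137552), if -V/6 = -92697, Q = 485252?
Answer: -1041434/555617 ≈ -1.8744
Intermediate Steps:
V = 556182 (V = -6*(-92697) = 556182)
(Q + V)/(-418065 - 137552) = (485252 + 556182)/(-418065 - 137552) = 1041434/(-555617) = 1041434*(-1/555617) = -1041434/555617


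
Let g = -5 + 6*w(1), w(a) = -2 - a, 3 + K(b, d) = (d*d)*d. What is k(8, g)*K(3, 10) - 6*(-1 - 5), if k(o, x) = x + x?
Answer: -45826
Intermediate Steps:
K(b, d) = -3 + d**3 (K(b, d) = -3 + (d*d)*d = -3 + d**2*d = -3 + d**3)
g = -23 (g = -5 + 6*(-2 - 1*1) = -5 + 6*(-2 - 1) = -5 + 6*(-3) = -5 - 18 = -23)
k(o, x) = 2*x
k(8, g)*K(3, 10) - 6*(-1 - 5) = (2*(-23))*(-3 + 10**3) - 6*(-1 - 5) = -46*(-3 + 1000) - 6*(-6) = -46*997 + 36 = -45862 + 36 = -45826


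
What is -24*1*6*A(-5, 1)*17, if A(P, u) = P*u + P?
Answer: 24480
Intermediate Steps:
A(P, u) = P + P*u
-24*1*6*A(-5, 1)*17 = -24*1*6*(-5*(1 + 1))*17 = -144*(-5*2)*17 = -144*(-10)*17 = -24*(-60)*17 = 1440*17 = 24480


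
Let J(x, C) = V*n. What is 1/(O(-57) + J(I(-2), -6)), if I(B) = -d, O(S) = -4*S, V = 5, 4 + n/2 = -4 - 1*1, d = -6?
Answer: 1/138 ≈ 0.0072464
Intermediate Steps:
n = -18 (n = -8 + 2*(-4 - 1*1) = -8 + 2*(-4 - 1) = -8 + 2*(-5) = -8 - 10 = -18)
I(B) = 6 (I(B) = -1*(-6) = 6)
J(x, C) = -90 (J(x, C) = 5*(-18) = -90)
1/(O(-57) + J(I(-2), -6)) = 1/(-4*(-57) - 90) = 1/(228 - 90) = 1/138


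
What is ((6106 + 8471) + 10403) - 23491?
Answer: 1489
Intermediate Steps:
((6106 + 8471) + 10403) - 23491 = (14577 + 10403) - 23491 = 24980 - 23491 = 1489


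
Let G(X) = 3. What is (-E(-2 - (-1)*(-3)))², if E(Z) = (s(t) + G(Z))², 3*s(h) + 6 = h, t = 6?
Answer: 81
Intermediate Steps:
s(h) = -2 + h/3
E(Z) = 9 (E(Z) = ((-2 + (⅓)*6) + 3)² = ((-2 + 2) + 3)² = (0 + 3)² = 3² = 9)
(-E(-2 - (-1)*(-3)))² = (-1*9)² = (-9)² = 81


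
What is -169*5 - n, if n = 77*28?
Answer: -3001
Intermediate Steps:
n = 2156
-169*5 - n = -169*5 - 1*2156 = -845 - 2156 = -3001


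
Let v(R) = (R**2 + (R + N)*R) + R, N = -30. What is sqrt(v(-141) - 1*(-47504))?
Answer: 11*sqrt(755) ≈ 302.25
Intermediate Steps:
v(R) = R + R**2 + R*(-30 + R) (v(R) = (R**2 + (R - 30)*R) + R = (R**2 + (-30 + R)*R) + R = (R**2 + R*(-30 + R)) + R = R + R**2 + R*(-30 + R))
sqrt(v(-141) - 1*(-47504)) = sqrt(-141*(-29 + 2*(-141)) - 1*(-47504)) = sqrt(-141*(-29 - 282) + 47504) = sqrt(-141*(-311) + 47504) = sqrt(43851 + 47504) = sqrt(91355) = 11*sqrt(755)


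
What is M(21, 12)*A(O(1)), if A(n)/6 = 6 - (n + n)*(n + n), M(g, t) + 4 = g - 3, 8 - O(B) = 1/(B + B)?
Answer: -18396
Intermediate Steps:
O(B) = 8 - 1/(2*B) (O(B) = 8 - 1/(B + B) = 8 - 1/(2*B))
M(g, t) = -7 + g (M(g, t) = -4 + (g - 3) = -4 + (-3 + g) = -7 + g)
A(n) = 36 - 24*n² (A(n) = 6*(6 - (n + n)*(n + n)) = 6*(6 - 2*n*2*n) = 6*(6 - 4*n²) = 36 - 24*n²)
M(21, 12)*A(O(1)) = (-7 + 21)*(36 - 24*(8 - ½/1)²) = 14*(36 - 24*(8 - ½*1)²) = 14*(36 - 24*(8 - ½)²) = 14*(36 - 24*(15/2)²) = 14*(36 - 24*225/4) = 14*(36 - 1350) = 14*(-1314) = -18396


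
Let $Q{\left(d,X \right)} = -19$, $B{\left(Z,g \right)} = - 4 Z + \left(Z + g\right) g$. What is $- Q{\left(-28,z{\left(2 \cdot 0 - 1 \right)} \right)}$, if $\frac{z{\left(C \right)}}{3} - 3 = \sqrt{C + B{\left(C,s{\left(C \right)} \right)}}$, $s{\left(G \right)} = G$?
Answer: $19$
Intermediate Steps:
$B{\left(Z,g \right)} = - 4 Z + g \left(Z + g\right)$
$z{\left(C \right)} = 9 + 3 \sqrt{- 3 C + 2 C^{2}}$ ($z{\left(C \right)} = 9 + 3 \sqrt{C + \left(C^{2} - 4 C + C C\right)} = 9 + 3 \sqrt{C + \left(C^{2} - 4 C + C^{2}\right)} = 9 + 3 \sqrt{C + \left(- 4 C + 2 C^{2}\right)} = 9 + 3 \sqrt{- 3 C + 2 C^{2}}$)
$- Q{\left(-28,z{\left(2 \cdot 0 - 1 \right)} \right)} = \left(-1\right) \left(-19\right) = 19$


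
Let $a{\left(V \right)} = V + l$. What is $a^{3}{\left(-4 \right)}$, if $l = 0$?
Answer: $-64$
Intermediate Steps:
$a{\left(V \right)} = V$ ($a{\left(V \right)} = V + 0 = V$)
$a^{3}{\left(-4 \right)} = \left(-4\right)^{3} = -64$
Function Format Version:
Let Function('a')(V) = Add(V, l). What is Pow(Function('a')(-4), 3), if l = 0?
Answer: -64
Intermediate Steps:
Function('a')(V) = V (Function('a')(V) = Add(V, 0) = V)
Pow(Function('a')(-4), 3) = Pow(-4, 3) = -64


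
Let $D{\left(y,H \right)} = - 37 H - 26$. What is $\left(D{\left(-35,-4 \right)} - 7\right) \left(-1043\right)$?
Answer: $-119945$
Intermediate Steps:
$D{\left(y,H \right)} = -26 - 37 H$
$\left(D{\left(-35,-4 \right)} - 7\right) \left(-1043\right) = \left(\left(-26 - -148\right) - 7\right) \left(-1043\right) = \left(\left(-26 + 148\right) - 7\right) \left(-1043\right) = \left(122 - 7\right) \left(-1043\right) = 115 \left(-1043\right) = -119945$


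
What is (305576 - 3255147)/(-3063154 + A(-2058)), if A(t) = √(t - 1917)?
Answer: 9034990206934/9382912431691 + 14747855*I*√159/9382912431691 ≈ 0.96292 + 1.9819e-5*I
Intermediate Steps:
A(t) = √(-1917 + t)
(305576 - 3255147)/(-3063154 + A(-2058)) = (305576 - 3255147)/(-3063154 + √(-1917 - 2058)) = -2949571/(-3063154 + √(-3975)) = -2949571/(-3063154 + 5*I*√159)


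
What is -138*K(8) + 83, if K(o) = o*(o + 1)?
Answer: -9853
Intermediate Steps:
K(o) = o*(1 + o)
-138*K(8) + 83 = -1104*(1 + 8) + 83 = -1104*9 + 83 = -138*72 + 83 = -9936 + 83 = -9853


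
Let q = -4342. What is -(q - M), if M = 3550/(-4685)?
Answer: 4067744/937 ≈ 4341.2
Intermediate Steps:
M = -710/937 (M = 3550*(-1/4685) = -710/937 ≈ -0.75774)
-(q - M) = -(-4342 - 1*(-710/937)) = -(-4342 + 710/937) = -1*(-4067744/937) = 4067744/937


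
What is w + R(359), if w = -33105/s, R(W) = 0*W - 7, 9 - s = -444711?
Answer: -209743/29648 ≈ -7.0744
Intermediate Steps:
s = 444720 (s = 9 - 1*(-444711) = 9 + 444711 = 444720)
R(W) = -7 (R(W) = 0 - 7 = -7)
w = -2207/29648 (w = -33105/444720 = -33105*1/444720 = -2207/29648 ≈ -0.074440)
w + R(359) = -2207/29648 - 7 = -209743/29648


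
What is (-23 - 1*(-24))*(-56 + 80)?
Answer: 24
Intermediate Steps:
(-23 - 1*(-24))*(-56 + 80) = (-23 + 24)*24 = 1*24 = 24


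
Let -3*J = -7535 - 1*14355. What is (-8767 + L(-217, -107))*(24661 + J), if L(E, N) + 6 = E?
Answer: -861898270/3 ≈ -2.8730e+8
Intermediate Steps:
L(E, N) = -6 + E
J = 21890/3 (J = -(-7535 - 1*14355)/3 = -(-7535 - 14355)/3 = -⅓*(-21890) = 21890/3 ≈ 7296.7)
(-8767 + L(-217, -107))*(24661 + J) = (-8767 + (-6 - 217))*(24661 + 21890/3) = (-8767 - 223)*(95873/3) = -8990*95873/3 = -861898270/3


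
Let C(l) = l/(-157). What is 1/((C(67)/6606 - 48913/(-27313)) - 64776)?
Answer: -28327459446/1834888785177421 ≈ -1.5438e-5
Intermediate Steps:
C(l) = -l/157 (C(l) = l*(-1/157) = -l/157)
1/((C(67)/6606 - 48913/(-27313)) - 64776) = 1/((-1/157*67/6606 - 48913/(-27313)) - 64776) = 1/((-67/157*1/6606 - 48913*(-1/27313)) - 64776) = 1/((-67/1037142 + 48913/27313) - 64776) = 1/(50727896675/28327459446 - 64776) = 1/(-1834888785177421/28327459446) = -28327459446/1834888785177421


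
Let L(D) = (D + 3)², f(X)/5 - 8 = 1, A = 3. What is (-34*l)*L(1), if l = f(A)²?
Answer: -1101600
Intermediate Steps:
f(X) = 45 (f(X) = 40 + 5*1 = 40 + 5 = 45)
l = 2025 (l = 45² = 2025)
L(D) = (3 + D)²
(-34*l)*L(1) = (-34*2025)*(3 + 1)² = -68850*4² = -68850*16 = -1101600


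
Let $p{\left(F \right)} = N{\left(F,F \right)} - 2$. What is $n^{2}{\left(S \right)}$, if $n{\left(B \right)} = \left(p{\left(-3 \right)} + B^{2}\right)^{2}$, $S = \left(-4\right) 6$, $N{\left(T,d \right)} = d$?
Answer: $106302733681$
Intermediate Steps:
$S = -24$
$p{\left(F \right)} = -2 + F$ ($p{\left(F \right)} = F - 2 = -2 + F$)
$n{\left(B \right)} = \left(-5 + B^{2}\right)^{2}$ ($n{\left(B \right)} = \left(\left(-2 - 3\right) + B^{2}\right)^{2} = \left(-5 + B^{2}\right)^{2}$)
$n^{2}{\left(S \right)} = \left(\left(-5 + \left(-24\right)^{2}\right)^{2}\right)^{2} = \left(\left(-5 + 576\right)^{2}\right)^{2} = \left(571^{2}\right)^{2} = 326041^{2} = 106302733681$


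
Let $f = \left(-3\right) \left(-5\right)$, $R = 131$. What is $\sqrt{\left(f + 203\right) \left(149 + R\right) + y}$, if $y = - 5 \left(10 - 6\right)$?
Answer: $6 \sqrt{1695} \approx 247.02$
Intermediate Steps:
$f = 15$
$y = -20$ ($y = \left(-5\right) 4 = -20$)
$\sqrt{\left(f + 203\right) \left(149 + R\right) + y} = \sqrt{\left(15 + 203\right) \left(149 + 131\right) - 20} = \sqrt{218 \cdot 280 - 20} = \sqrt{61040 - 20} = \sqrt{61020} = 6 \sqrt{1695}$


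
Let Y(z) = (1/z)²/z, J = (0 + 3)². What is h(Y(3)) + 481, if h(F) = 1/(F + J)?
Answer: 117391/244 ≈ 481.11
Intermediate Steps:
J = 9 (J = 3² = 9)
Y(z) = z⁻³ (Y(z) = 1/(z²*z) = z⁻³)
h(F) = 1/(9 + F) (h(F) = 1/(F + 9) = 1/(9 + F))
h(Y(3)) + 481 = 1/(9 + 3⁻³) + 481 = 1/(9 + 1/27) + 481 = 1/(244/27) + 481 = 27/244 + 481 = 117391/244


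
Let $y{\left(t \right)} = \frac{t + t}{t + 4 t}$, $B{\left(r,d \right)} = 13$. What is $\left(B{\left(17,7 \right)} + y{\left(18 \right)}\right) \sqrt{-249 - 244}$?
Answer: $\frac{67 i \sqrt{493}}{5} \approx 297.53 i$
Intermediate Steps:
$y{\left(t \right)} = \frac{2}{5}$ ($y{\left(t \right)} = \frac{2 t}{5 t} = 2 t \frac{1}{5 t} = \frac{2}{5}$)
$\left(B{\left(17,7 \right)} + y{\left(18 \right)}\right) \sqrt{-249 - 244} = \left(13 + \frac{2}{5}\right) \sqrt{-249 - 244} = \frac{67 \sqrt{-493}}{5} = \frac{67 i \sqrt{493}}{5}$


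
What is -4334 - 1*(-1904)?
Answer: -2430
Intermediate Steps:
-4334 - 1*(-1904) = -4334 + 1904 = -2430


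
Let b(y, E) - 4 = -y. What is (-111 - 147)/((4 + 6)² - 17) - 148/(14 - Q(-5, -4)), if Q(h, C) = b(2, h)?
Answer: -3845/249 ≈ -15.442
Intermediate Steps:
b(y, E) = 4 - y
Q(h, C) = 2 (Q(h, C) = 4 - 1*2 = 4 - 2 = 2)
(-111 - 147)/((4 + 6)² - 17) - 148/(14 - Q(-5, -4)) = (-111 - 147)/((4 + 6)² - 17) - 148/(14 - 1*2) = -258/(10² - 17) - 148/(14 - 2) = -258/(100 - 17) - 148/12 = -258/83 - 148*1/12 = -258*1/83 - 37/3 = -258/83 - 37/3 = -3845/249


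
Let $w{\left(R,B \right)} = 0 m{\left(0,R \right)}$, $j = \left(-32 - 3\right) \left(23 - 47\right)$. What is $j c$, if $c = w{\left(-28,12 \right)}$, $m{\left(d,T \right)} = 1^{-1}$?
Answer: $0$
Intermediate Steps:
$m{\left(d,T \right)} = 1$
$j = 840$ ($j = \left(-35\right) \left(-24\right) = 840$)
$w{\left(R,B \right)} = 0$ ($w{\left(R,B \right)} = 0 \cdot 1 = 0$)
$c = 0$
$j c = 840 \cdot 0 = 0$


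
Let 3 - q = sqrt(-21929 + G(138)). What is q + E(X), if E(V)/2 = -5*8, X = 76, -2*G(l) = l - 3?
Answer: -77 - I*sqrt(87986)/2 ≈ -77.0 - 148.31*I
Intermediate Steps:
G(l) = 3/2 - l/2 (G(l) = -(l - 3)/2 = -(-3 + l)/2 = 3/2 - l/2)
E(V) = -80 (E(V) = 2*(-5*8) = 2*(-40) = -80)
q = 3 - I*sqrt(87986)/2 (q = 3 - sqrt(-21929 + (3/2 - 1/2*138)) = 3 - sqrt(-21929 + (3/2 - 69)) = 3 - sqrt(-21929 - 135/2) = 3 - sqrt(-43993/2) = 3 - I*sqrt(87986)/2 ≈ 3.0 - 148.31*I)
q + E(X) = (3 - I*sqrt(87986)/2) - 80 = -77 - I*sqrt(87986)/2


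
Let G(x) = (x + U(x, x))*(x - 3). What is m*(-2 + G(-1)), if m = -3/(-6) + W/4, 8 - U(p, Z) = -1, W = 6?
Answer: -68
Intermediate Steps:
U(p, Z) = 9 (U(p, Z) = 8 - 1*(-1) = 8 + 1 = 9)
G(x) = (-3 + x)*(9 + x) (G(x) = (x + 9)*(x - 3) = (9 + x)*(-3 + x) = (-3 + x)*(9 + x))
m = 2 (m = -3/(-6) + 6/4 = -3*(-⅙) + 6*(¼) = ½ + 3/2 = 2)
m*(-2 + G(-1)) = 2*(-2 + (-27 + (-1)² + 6*(-1))) = 2*(-2 + (-27 + 1 - 6)) = 2*(-2 - 32) = 2*(-34) = -68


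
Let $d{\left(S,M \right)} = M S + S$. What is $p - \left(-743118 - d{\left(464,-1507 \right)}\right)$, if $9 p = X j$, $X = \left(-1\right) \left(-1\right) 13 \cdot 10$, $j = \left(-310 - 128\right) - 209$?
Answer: $\frac{314896}{9} \approx 34988.0$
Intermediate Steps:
$j = -647$ ($j = -438 - 209 = -647$)
$d{\left(S,M \right)} = S + M S$
$X = 130$ ($X = 1 \cdot 13 \cdot 10 = 13 \cdot 10 = 130$)
$p = - \frac{84110}{9}$ ($p = \frac{130 \left(-647\right)}{9} = \frac{1}{9} \left(-84110\right) = - \frac{84110}{9} \approx -9345.6$)
$p - \left(-743118 - d{\left(464,-1507 \right)}\right) = - \frac{84110}{9} - \left(-743118 - 464 \left(1 - 1507\right)\right) = - \frac{84110}{9} - \left(-743118 - 464 \left(-1506\right)\right) = - \frac{84110}{9} - \left(-743118 - -698784\right) = - \frac{84110}{9} - \left(-743118 + 698784\right) = - \frac{84110}{9} - -44334 = - \frac{84110}{9} + 44334 = \frac{314896}{9}$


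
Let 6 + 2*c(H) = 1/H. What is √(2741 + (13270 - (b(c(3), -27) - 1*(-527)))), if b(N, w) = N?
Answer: √557526/6 ≈ 124.45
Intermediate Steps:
c(H) = -3 + 1/(2*H)
√(2741 + (13270 - (b(c(3), -27) - 1*(-527)))) = √(2741 + (13270 - ((-3 + (½)/3) - 1*(-527)))) = √(2741 + (13270 - ((-3 + (½)*(⅓)) + 527))) = √(2741 + (13270 - ((-3 + ⅙) + 527))) = √(2741 + (13270 - (-17/6 + 527))) = √(2741 + (13270 - 1*3145/6)) = √(2741 + (13270 - 3145/6)) = √(2741 + 76475/6) = √(92921/6) = √557526/6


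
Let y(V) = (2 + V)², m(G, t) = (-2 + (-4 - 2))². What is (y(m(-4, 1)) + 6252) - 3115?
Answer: 7493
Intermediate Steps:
m(G, t) = 64 (m(G, t) = (-2 - 6)² = (-8)² = 64)
(y(m(-4, 1)) + 6252) - 3115 = ((2 + 64)² + 6252) - 3115 = (66² + 6252) - 3115 = (4356 + 6252) - 3115 = 10608 - 3115 = 7493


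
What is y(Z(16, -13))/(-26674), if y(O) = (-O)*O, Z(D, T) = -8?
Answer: 32/13337 ≈ 0.0023993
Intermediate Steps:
y(O) = -O²
y(Z(16, -13))/(-26674) = -1*(-8)²/(-26674) = -1*64*(-1/26674) = -64*(-1/26674) = 32/13337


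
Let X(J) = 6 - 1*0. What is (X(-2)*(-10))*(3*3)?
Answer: -540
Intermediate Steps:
X(J) = 6 (X(J) = 6 + 0 = 6)
(X(-2)*(-10))*(3*3) = (6*(-10))*(3*3) = -60*9 = -540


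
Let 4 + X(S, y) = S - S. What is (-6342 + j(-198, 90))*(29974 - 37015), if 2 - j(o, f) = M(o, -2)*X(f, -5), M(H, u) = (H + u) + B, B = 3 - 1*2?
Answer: 50244576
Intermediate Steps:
B = 1 (B = 3 - 2 = 1)
X(S, y) = -4 (X(S, y) = -4 + (S - S) = -4 + 0 = -4)
M(H, u) = 1 + H + u (M(H, u) = (H + u) + 1 = 1 + H + u)
j(o, f) = -2 + 4*o (j(o, f) = 2 - (1 + o - 2)*(-4) = 2 - (-1 + o)*(-4) = 2 - (4 - 4*o) = 2 + (-4 + 4*o) = -2 + 4*o)
(-6342 + j(-198, 90))*(29974 - 37015) = (-6342 + (-2 + 4*(-198)))*(29974 - 37015) = (-6342 + (-2 - 792))*(-7041) = (-6342 - 794)*(-7041) = -7136*(-7041) = 50244576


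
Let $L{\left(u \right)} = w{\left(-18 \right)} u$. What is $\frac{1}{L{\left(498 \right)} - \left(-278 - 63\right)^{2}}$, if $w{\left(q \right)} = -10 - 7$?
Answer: $- \frac{1}{124747} \approx -8.0162 \cdot 10^{-6}$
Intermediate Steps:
$w{\left(q \right)} = -17$
$L{\left(u \right)} = - 17 u$
$\frac{1}{L{\left(498 \right)} - \left(-278 - 63\right)^{2}} = \frac{1}{\left(-17\right) 498 - \left(-278 - 63\right)^{2}} = \frac{1}{-8466 - \left(-341\right)^{2}} = \frac{1}{-8466 - 116281} = \frac{1}{-124747} = - \frac{1}{124747}$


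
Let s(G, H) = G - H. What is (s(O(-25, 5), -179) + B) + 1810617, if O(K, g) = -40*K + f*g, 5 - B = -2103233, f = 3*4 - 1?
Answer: 3915089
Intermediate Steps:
f = 11 (f = 12 - 1 = 11)
B = 2103238 (B = 5 - 1*(-2103233) = 5 + 2103233 = 2103238)
O(K, g) = -40*K + 11*g
(s(O(-25, 5), -179) + B) + 1810617 = (((-40*(-25) + 11*5) - 1*(-179)) + 2103238) + 1810617 = (((1000 + 55) + 179) + 2103238) + 1810617 = ((1055 + 179) + 2103238) + 1810617 = (1234 + 2103238) + 1810617 = 2104472 + 1810617 = 3915089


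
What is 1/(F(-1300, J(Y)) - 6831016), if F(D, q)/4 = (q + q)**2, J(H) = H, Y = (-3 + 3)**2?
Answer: -1/6831016 ≈ -1.4639e-7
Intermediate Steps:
Y = 0 (Y = 0**2 = 0)
F(D, q) = 16*q**2 (F(D, q) = 4*(q + q)**2 = 4*(2*q)**2 = 4*(4*q**2) = 16*q**2)
1/(F(-1300, J(Y)) - 6831016) = 1/(16*0**2 - 6831016) = 1/(16*0 - 6831016) = 1/(0 - 6831016) = 1/(-6831016) = -1/6831016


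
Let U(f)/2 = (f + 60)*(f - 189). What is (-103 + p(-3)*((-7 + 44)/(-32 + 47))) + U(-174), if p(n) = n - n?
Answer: 82661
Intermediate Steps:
p(n) = 0
U(f) = 2*(-189 + f)*(60 + f) (U(f) = 2*((f + 60)*(f - 189)) = 2*((60 + f)*(-189 + f)) = 2*((-189 + f)*(60 + f)) = 2*(-189 + f)*(60 + f))
(-103 + p(-3)*((-7 + 44)/(-32 + 47))) + U(-174) = (-103 + 0*((-7 + 44)/(-32 + 47))) + (-22680 - 258*(-174) + 2*(-174)²) = (-103 + 0*(37/15)) + (-22680 + 44892 + 2*30276) = (-103 + 0*(37*(1/15))) + (-22680 + 44892 + 60552) = (-103 + 0*(37/15)) + 82764 = (-103 + 0) + 82764 = -103 + 82764 = 82661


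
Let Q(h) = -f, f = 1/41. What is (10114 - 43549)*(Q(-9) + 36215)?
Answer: -49644756090/41 ≈ -1.2108e+9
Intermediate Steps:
f = 1/41 ≈ 0.024390
Q(h) = -1/41 (Q(h) = -1*1/41 = -1/41)
(10114 - 43549)*(Q(-9) + 36215) = (10114 - 43549)*(-1/41 + 36215) = -33435*1484814/41 = -49644756090/41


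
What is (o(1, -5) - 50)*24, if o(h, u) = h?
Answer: -1176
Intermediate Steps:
(o(1, -5) - 50)*24 = (1 - 50)*24 = -49*24 = -1176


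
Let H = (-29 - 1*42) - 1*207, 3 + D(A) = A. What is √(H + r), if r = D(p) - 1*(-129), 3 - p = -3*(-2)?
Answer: I*√155 ≈ 12.45*I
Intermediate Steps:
p = -3 (p = 3 - (-3)*(-2) = 3 - 1*6 = 3 - 6 = -3)
D(A) = -3 + A
r = 123 (r = (-3 - 3) - 1*(-129) = -6 + 129 = 123)
H = -278 (H = (-29 - 42) - 207 = -71 - 207 = -278)
√(H + r) = √(-278 + 123) = √(-155) = I*√155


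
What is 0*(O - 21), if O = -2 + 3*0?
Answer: 0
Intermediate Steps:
O = -2 (O = -2 + 0 = -2)
0*(O - 21) = 0*(-2 - 21) = 0*(-23) = 0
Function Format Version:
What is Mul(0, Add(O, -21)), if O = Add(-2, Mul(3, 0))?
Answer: 0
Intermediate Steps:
O = -2 (O = Add(-2, 0) = -2)
Mul(0, Add(O, -21)) = Mul(0, Add(-2, -21)) = Mul(0, -23) = 0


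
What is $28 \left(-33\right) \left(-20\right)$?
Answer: $18480$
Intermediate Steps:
$28 \left(-33\right) \left(-20\right) = \left(-924\right) \left(-20\right) = 18480$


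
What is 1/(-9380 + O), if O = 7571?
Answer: -1/1809 ≈ -0.00055279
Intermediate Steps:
1/(-9380 + O) = 1/(-9380 + 7571) = 1/(-1809) = -1/1809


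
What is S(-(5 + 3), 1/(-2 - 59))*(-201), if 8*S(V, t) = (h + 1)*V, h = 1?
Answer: 402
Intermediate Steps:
S(V, t) = V/4 (S(V, t) = ((1 + 1)*V)/8 = (2*V)/8 = V/4)
S(-(5 + 3), 1/(-2 - 59))*(-201) = ((-(5 + 3))/4)*(-201) = ((-1*8)/4)*(-201) = ((¼)*(-8))*(-201) = -2*(-201) = 402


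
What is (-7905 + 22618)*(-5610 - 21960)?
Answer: -405637410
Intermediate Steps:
(-7905 + 22618)*(-5610 - 21960) = 14713*(-27570) = -405637410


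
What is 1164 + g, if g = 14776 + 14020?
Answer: 29960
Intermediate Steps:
g = 28796
1164 + g = 1164 + 28796 = 29960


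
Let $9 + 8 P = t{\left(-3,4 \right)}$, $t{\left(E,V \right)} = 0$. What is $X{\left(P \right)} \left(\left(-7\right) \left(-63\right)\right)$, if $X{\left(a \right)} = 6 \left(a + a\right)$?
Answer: $- \frac{11907}{2} \approx -5953.5$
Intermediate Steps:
$P = - \frac{9}{8}$ ($P = - \frac{9}{8} + \frac{1}{8} \cdot 0 = - \frac{9}{8} + 0 = - \frac{9}{8} \approx -1.125$)
$X{\left(a \right)} = 12 a$ ($X{\left(a \right)} = 6 \cdot 2 a = 12 a$)
$X{\left(P \right)} \left(\left(-7\right) \left(-63\right)\right) = 12 \left(- \frac{9}{8}\right) \left(\left(-7\right) \left(-63\right)\right) = \left(- \frac{27}{2}\right) 441 = - \frac{11907}{2}$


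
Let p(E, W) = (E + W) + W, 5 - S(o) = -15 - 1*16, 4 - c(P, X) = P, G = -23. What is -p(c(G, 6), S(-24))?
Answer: -99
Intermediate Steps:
c(P, X) = 4 - P
S(o) = 36 (S(o) = 5 - (-15 - 1*16) = 5 - (-15 - 16) = 5 - 1*(-31) = 5 + 31 = 36)
p(E, W) = E + 2*W
-p(c(G, 6), S(-24)) = -((4 - 1*(-23)) + 2*36) = -((4 + 23) + 72) = -(27 + 72) = -1*99 = -99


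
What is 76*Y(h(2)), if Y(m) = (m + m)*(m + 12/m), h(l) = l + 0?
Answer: 2432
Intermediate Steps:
h(l) = l
Y(m) = 2*m*(m + 12/m) (Y(m) = (2*m)*(m + 12/m) = 2*m*(m + 12/m))
76*Y(h(2)) = 76*(24 + 2*2²) = 76*(24 + 2*4) = 76*(24 + 8) = 76*32 = 2432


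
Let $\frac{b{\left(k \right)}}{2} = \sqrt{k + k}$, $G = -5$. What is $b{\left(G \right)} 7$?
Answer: $14 i \sqrt{10} \approx 44.272 i$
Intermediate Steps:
$b{\left(k \right)} = 2 \sqrt{2} \sqrt{k}$ ($b{\left(k \right)} = 2 \sqrt{k + k} = 2 \sqrt{2 k} = 2 \sqrt{2} \sqrt{k}$)
$b{\left(G \right)} 7 = 2 \sqrt{2} \sqrt{-5} \cdot 7 = 2 \sqrt{2} i \sqrt{5} \cdot 7 = 2 i \sqrt{10} \cdot 7 = 14 i \sqrt{10}$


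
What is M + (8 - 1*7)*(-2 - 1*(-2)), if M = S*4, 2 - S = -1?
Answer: 12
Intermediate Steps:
S = 3 (S = 2 - 1*(-1) = 2 + 1 = 3)
M = 12 (M = 3*4 = 12)
M + (8 - 1*7)*(-2 - 1*(-2)) = 12 + (8 - 1*7)*(-2 - 1*(-2)) = 12 + (8 - 7)*(-2 + 2) = 12 + 1*0 = 12 + 0 = 12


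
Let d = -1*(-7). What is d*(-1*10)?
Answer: -70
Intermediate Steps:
d = 7
d*(-1*10) = 7*(-1*10) = 7*(-10) = -70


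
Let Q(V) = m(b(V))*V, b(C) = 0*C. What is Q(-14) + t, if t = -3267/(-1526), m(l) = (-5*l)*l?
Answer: 3267/1526 ≈ 2.1409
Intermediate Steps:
b(C) = 0
m(l) = -5*l**2
t = 3267/1526 (t = -3267*(-1/1526) = 3267/1526 ≈ 2.1409)
Q(V) = 0 (Q(V) = (-5*0**2)*V = (-5*0)*V = 0*V = 0)
Q(-14) + t = 0 + 3267/1526 = 3267/1526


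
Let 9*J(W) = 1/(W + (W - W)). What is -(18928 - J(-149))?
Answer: -25382449/1341 ≈ -18928.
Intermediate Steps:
J(W) = 1/(9*W) (J(W) = 1/(9*(W + (W - W))) = 1/(9*(W + 0)) = 1/(9*W))
-(18928 - J(-149)) = -(18928 - 1/(9*(-149))) = -(18928 - (-1)/(9*149)) = -(18928 - 1*(-1/1341)) = -(18928 + 1/1341) = -1*25382449/1341 = -25382449/1341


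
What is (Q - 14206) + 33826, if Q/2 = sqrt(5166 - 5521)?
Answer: 19620 + 2*I*sqrt(355) ≈ 19620.0 + 37.683*I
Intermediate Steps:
Q = 2*I*sqrt(355) (Q = 2*sqrt(5166 - 5521) = 2*sqrt(-355) = 2*(I*sqrt(355)) = 2*I*sqrt(355) ≈ 37.683*I)
(Q - 14206) + 33826 = (2*I*sqrt(355) - 14206) + 33826 = (-14206 + 2*I*sqrt(355)) + 33826 = 19620 + 2*I*sqrt(355)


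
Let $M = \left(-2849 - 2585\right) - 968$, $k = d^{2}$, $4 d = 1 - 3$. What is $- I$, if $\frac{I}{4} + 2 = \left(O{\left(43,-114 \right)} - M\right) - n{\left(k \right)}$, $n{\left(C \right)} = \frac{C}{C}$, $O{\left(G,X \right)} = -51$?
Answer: $-25392$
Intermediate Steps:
$d = - \frac{1}{2}$ ($d = \frac{1 - 3}{4} = \frac{1}{4} \left(-2\right) = - \frac{1}{2} \approx -0.5$)
$k = \frac{1}{4}$ ($k = \left(- \frac{1}{2}\right)^{2} = \frac{1}{4} \approx 0.25$)
$n{\left(C \right)} = 1$
$M = -6402$ ($M = -5434 - 968 = -6402$)
$I = 25392$ ($I = -8 + 4 \left(\left(-51 - -6402\right) - 1\right) = -8 + 4 \left(\left(-51 + 6402\right) - 1\right) = -8 + 4 \left(6351 - 1\right) = -8 + 4 \cdot 6350 = -8 + 25400 = 25392$)
$- I = \left(-1\right) 25392 = -25392$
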